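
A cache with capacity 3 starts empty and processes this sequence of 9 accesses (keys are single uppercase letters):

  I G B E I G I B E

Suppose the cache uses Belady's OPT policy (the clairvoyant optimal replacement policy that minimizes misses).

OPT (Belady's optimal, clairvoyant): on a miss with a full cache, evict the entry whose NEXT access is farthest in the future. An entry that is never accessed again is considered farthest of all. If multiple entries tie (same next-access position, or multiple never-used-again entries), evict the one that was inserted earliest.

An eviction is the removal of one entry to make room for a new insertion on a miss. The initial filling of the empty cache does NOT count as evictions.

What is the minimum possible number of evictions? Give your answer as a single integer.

Answer: 2

Derivation:
OPT (Belady) simulation (capacity=3):
  1. access I: MISS. Cache: [I]
  2. access G: MISS. Cache: [I G]
  3. access B: MISS. Cache: [I G B]
  4. access E: MISS, evict B (next use: step 8). Cache: [I G E]
  5. access I: HIT. Next use of I: step 7. Cache: [I G E]
  6. access G: HIT. Next use of G: never. Cache: [I G E]
  7. access I: HIT. Next use of I: never. Cache: [I G E]
  8. access B: MISS, evict I (next use: never). Cache: [G E B]
  9. access E: HIT. Next use of E: never. Cache: [G E B]
Total: 4 hits, 5 misses, 2 evictions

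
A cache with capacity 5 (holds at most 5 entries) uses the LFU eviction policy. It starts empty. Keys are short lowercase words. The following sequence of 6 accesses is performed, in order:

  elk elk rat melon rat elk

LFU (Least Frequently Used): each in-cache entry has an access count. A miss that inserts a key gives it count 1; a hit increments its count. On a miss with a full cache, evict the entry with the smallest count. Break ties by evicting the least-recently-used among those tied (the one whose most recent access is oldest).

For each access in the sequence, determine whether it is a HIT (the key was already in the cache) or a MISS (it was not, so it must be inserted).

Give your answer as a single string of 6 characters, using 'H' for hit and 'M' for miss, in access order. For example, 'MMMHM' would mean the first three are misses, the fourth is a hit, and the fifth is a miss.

Answer: MHMMHH

Derivation:
LFU simulation (capacity=5):
  1. access elk: MISS. Cache: [elk(c=1)]
  2. access elk: HIT, count now 2. Cache: [elk(c=2)]
  3. access rat: MISS. Cache: [rat(c=1) elk(c=2)]
  4. access melon: MISS. Cache: [rat(c=1) melon(c=1) elk(c=2)]
  5. access rat: HIT, count now 2. Cache: [melon(c=1) elk(c=2) rat(c=2)]
  6. access elk: HIT, count now 3. Cache: [melon(c=1) rat(c=2) elk(c=3)]
Total: 3 hits, 3 misses, 0 evictions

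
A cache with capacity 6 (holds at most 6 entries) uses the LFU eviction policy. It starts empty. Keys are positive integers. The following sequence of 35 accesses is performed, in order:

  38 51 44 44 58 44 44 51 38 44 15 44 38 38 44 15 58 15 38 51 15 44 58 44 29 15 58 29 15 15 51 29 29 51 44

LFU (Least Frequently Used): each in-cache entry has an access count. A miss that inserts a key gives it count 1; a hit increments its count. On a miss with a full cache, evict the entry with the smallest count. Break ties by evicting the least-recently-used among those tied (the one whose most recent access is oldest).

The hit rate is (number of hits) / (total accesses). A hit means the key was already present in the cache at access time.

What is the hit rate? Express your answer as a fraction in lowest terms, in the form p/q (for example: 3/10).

Answer: 29/35

Derivation:
LFU simulation (capacity=6):
  1. access 38: MISS. Cache: [38(c=1)]
  2. access 51: MISS. Cache: [38(c=1) 51(c=1)]
  3. access 44: MISS. Cache: [38(c=1) 51(c=1) 44(c=1)]
  4. access 44: HIT, count now 2. Cache: [38(c=1) 51(c=1) 44(c=2)]
  5. access 58: MISS. Cache: [38(c=1) 51(c=1) 58(c=1) 44(c=2)]
  6. access 44: HIT, count now 3. Cache: [38(c=1) 51(c=1) 58(c=1) 44(c=3)]
  7. access 44: HIT, count now 4. Cache: [38(c=1) 51(c=1) 58(c=1) 44(c=4)]
  8. access 51: HIT, count now 2. Cache: [38(c=1) 58(c=1) 51(c=2) 44(c=4)]
  9. access 38: HIT, count now 2. Cache: [58(c=1) 51(c=2) 38(c=2) 44(c=4)]
  10. access 44: HIT, count now 5. Cache: [58(c=1) 51(c=2) 38(c=2) 44(c=5)]
  11. access 15: MISS. Cache: [58(c=1) 15(c=1) 51(c=2) 38(c=2) 44(c=5)]
  12. access 44: HIT, count now 6. Cache: [58(c=1) 15(c=1) 51(c=2) 38(c=2) 44(c=6)]
  13. access 38: HIT, count now 3. Cache: [58(c=1) 15(c=1) 51(c=2) 38(c=3) 44(c=6)]
  14. access 38: HIT, count now 4. Cache: [58(c=1) 15(c=1) 51(c=2) 38(c=4) 44(c=6)]
  15. access 44: HIT, count now 7. Cache: [58(c=1) 15(c=1) 51(c=2) 38(c=4) 44(c=7)]
  16. access 15: HIT, count now 2. Cache: [58(c=1) 51(c=2) 15(c=2) 38(c=4) 44(c=7)]
  17. access 58: HIT, count now 2. Cache: [51(c=2) 15(c=2) 58(c=2) 38(c=4) 44(c=7)]
  18. access 15: HIT, count now 3. Cache: [51(c=2) 58(c=2) 15(c=3) 38(c=4) 44(c=7)]
  19. access 38: HIT, count now 5. Cache: [51(c=2) 58(c=2) 15(c=3) 38(c=5) 44(c=7)]
  20. access 51: HIT, count now 3. Cache: [58(c=2) 15(c=3) 51(c=3) 38(c=5) 44(c=7)]
  21. access 15: HIT, count now 4. Cache: [58(c=2) 51(c=3) 15(c=4) 38(c=5) 44(c=7)]
  22. access 44: HIT, count now 8. Cache: [58(c=2) 51(c=3) 15(c=4) 38(c=5) 44(c=8)]
  23. access 58: HIT, count now 3. Cache: [51(c=3) 58(c=3) 15(c=4) 38(c=5) 44(c=8)]
  24. access 44: HIT, count now 9. Cache: [51(c=3) 58(c=3) 15(c=4) 38(c=5) 44(c=9)]
  25. access 29: MISS. Cache: [29(c=1) 51(c=3) 58(c=3) 15(c=4) 38(c=5) 44(c=9)]
  26. access 15: HIT, count now 5. Cache: [29(c=1) 51(c=3) 58(c=3) 38(c=5) 15(c=5) 44(c=9)]
  27. access 58: HIT, count now 4. Cache: [29(c=1) 51(c=3) 58(c=4) 38(c=5) 15(c=5) 44(c=9)]
  28. access 29: HIT, count now 2. Cache: [29(c=2) 51(c=3) 58(c=4) 38(c=5) 15(c=5) 44(c=9)]
  29. access 15: HIT, count now 6. Cache: [29(c=2) 51(c=3) 58(c=4) 38(c=5) 15(c=6) 44(c=9)]
  30. access 15: HIT, count now 7. Cache: [29(c=2) 51(c=3) 58(c=4) 38(c=5) 15(c=7) 44(c=9)]
  31. access 51: HIT, count now 4. Cache: [29(c=2) 58(c=4) 51(c=4) 38(c=5) 15(c=7) 44(c=9)]
  32. access 29: HIT, count now 3. Cache: [29(c=3) 58(c=4) 51(c=4) 38(c=5) 15(c=7) 44(c=9)]
  33. access 29: HIT, count now 4. Cache: [58(c=4) 51(c=4) 29(c=4) 38(c=5) 15(c=7) 44(c=9)]
  34. access 51: HIT, count now 5. Cache: [58(c=4) 29(c=4) 38(c=5) 51(c=5) 15(c=7) 44(c=9)]
  35. access 44: HIT, count now 10. Cache: [58(c=4) 29(c=4) 38(c=5) 51(c=5) 15(c=7) 44(c=10)]
Total: 29 hits, 6 misses, 0 evictions

Hit rate = 29/35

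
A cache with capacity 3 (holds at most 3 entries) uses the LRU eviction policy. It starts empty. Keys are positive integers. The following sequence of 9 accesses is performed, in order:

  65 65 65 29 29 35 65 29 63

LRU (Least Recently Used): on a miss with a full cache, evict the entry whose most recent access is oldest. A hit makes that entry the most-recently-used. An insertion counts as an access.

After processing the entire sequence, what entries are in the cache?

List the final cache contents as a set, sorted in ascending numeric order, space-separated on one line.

Answer: 29 63 65

Derivation:
LRU simulation (capacity=3):
  1. access 65: MISS. Cache (LRU->MRU): [65]
  2. access 65: HIT. Cache (LRU->MRU): [65]
  3. access 65: HIT. Cache (LRU->MRU): [65]
  4. access 29: MISS. Cache (LRU->MRU): [65 29]
  5. access 29: HIT. Cache (LRU->MRU): [65 29]
  6. access 35: MISS. Cache (LRU->MRU): [65 29 35]
  7. access 65: HIT. Cache (LRU->MRU): [29 35 65]
  8. access 29: HIT. Cache (LRU->MRU): [35 65 29]
  9. access 63: MISS, evict 35. Cache (LRU->MRU): [65 29 63]
Total: 5 hits, 4 misses, 1 evictions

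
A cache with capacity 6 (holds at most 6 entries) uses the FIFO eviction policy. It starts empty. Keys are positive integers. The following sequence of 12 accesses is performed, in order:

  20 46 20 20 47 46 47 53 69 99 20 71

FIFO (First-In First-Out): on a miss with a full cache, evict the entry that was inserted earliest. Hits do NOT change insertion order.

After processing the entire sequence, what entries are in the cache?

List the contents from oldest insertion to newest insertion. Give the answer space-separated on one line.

FIFO simulation (capacity=6):
  1. access 20: MISS. Cache (old->new): [20]
  2. access 46: MISS. Cache (old->new): [20 46]
  3. access 20: HIT. Cache (old->new): [20 46]
  4. access 20: HIT. Cache (old->new): [20 46]
  5. access 47: MISS. Cache (old->new): [20 46 47]
  6. access 46: HIT. Cache (old->new): [20 46 47]
  7. access 47: HIT. Cache (old->new): [20 46 47]
  8. access 53: MISS. Cache (old->new): [20 46 47 53]
  9. access 69: MISS. Cache (old->new): [20 46 47 53 69]
  10. access 99: MISS. Cache (old->new): [20 46 47 53 69 99]
  11. access 20: HIT. Cache (old->new): [20 46 47 53 69 99]
  12. access 71: MISS, evict 20. Cache (old->new): [46 47 53 69 99 71]
Total: 5 hits, 7 misses, 1 evictions

Answer: 46 47 53 69 99 71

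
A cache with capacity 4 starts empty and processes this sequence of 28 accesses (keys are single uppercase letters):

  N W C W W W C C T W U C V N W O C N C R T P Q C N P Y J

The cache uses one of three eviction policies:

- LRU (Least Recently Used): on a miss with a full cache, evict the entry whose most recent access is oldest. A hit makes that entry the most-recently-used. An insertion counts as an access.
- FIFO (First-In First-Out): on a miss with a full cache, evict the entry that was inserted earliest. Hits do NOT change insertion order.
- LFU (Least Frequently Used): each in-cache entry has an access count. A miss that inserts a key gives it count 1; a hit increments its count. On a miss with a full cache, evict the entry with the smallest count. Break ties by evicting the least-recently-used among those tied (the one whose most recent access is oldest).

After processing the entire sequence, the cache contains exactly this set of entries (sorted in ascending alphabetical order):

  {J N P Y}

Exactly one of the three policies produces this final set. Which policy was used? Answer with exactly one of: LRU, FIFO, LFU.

Simulating under each policy and comparing final sets:
  LRU: final set = {J N P Y} -> MATCHES target
  FIFO: final set = {C J N Y} -> differs
  LFU: final set = {C J N W} -> differs
Only LRU produces the target set.

Answer: LRU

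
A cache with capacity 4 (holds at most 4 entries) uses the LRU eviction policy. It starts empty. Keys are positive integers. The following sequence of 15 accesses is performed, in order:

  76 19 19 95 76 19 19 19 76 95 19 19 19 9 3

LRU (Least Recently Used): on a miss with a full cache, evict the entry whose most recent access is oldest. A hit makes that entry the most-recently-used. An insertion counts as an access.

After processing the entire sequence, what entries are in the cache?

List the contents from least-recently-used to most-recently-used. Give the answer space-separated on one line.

Answer: 95 19 9 3

Derivation:
LRU simulation (capacity=4):
  1. access 76: MISS. Cache (LRU->MRU): [76]
  2. access 19: MISS. Cache (LRU->MRU): [76 19]
  3. access 19: HIT. Cache (LRU->MRU): [76 19]
  4. access 95: MISS. Cache (LRU->MRU): [76 19 95]
  5. access 76: HIT. Cache (LRU->MRU): [19 95 76]
  6. access 19: HIT. Cache (LRU->MRU): [95 76 19]
  7. access 19: HIT. Cache (LRU->MRU): [95 76 19]
  8. access 19: HIT. Cache (LRU->MRU): [95 76 19]
  9. access 76: HIT. Cache (LRU->MRU): [95 19 76]
  10. access 95: HIT. Cache (LRU->MRU): [19 76 95]
  11. access 19: HIT. Cache (LRU->MRU): [76 95 19]
  12. access 19: HIT. Cache (LRU->MRU): [76 95 19]
  13. access 19: HIT. Cache (LRU->MRU): [76 95 19]
  14. access 9: MISS. Cache (LRU->MRU): [76 95 19 9]
  15. access 3: MISS, evict 76. Cache (LRU->MRU): [95 19 9 3]
Total: 10 hits, 5 misses, 1 evictions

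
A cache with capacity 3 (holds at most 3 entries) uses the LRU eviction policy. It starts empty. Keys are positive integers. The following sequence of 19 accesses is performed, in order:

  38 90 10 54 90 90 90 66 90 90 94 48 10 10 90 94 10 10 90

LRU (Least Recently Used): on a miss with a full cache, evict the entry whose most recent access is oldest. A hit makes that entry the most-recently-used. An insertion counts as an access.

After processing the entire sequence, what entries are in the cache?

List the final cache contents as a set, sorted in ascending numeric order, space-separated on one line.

Answer: 10 90 94

Derivation:
LRU simulation (capacity=3):
  1. access 38: MISS. Cache (LRU->MRU): [38]
  2. access 90: MISS. Cache (LRU->MRU): [38 90]
  3. access 10: MISS. Cache (LRU->MRU): [38 90 10]
  4. access 54: MISS, evict 38. Cache (LRU->MRU): [90 10 54]
  5. access 90: HIT. Cache (LRU->MRU): [10 54 90]
  6. access 90: HIT. Cache (LRU->MRU): [10 54 90]
  7. access 90: HIT. Cache (LRU->MRU): [10 54 90]
  8. access 66: MISS, evict 10. Cache (LRU->MRU): [54 90 66]
  9. access 90: HIT. Cache (LRU->MRU): [54 66 90]
  10. access 90: HIT. Cache (LRU->MRU): [54 66 90]
  11. access 94: MISS, evict 54. Cache (LRU->MRU): [66 90 94]
  12. access 48: MISS, evict 66. Cache (LRU->MRU): [90 94 48]
  13. access 10: MISS, evict 90. Cache (LRU->MRU): [94 48 10]
  14. access 10: HIT. Cache (LRU->MRU): [94 48 10]
  15. access 90: MISS, evict 94. Cache (LRU->MRU): [48 10 90]
  16. access 94: MISS, evict 48. Cache (LRU->MRU): [10 90 94]
  17. access 10: HIT. Cache (LRU->MRU): [90 94 10]
  18. access 10: HIT. Cache (LRU->MRU): [90 94 10]
  19. access 90: HIT. Cache (LRU->MRU): [94 10 90]
Total: 9 hits, 10 misses, 7 evictions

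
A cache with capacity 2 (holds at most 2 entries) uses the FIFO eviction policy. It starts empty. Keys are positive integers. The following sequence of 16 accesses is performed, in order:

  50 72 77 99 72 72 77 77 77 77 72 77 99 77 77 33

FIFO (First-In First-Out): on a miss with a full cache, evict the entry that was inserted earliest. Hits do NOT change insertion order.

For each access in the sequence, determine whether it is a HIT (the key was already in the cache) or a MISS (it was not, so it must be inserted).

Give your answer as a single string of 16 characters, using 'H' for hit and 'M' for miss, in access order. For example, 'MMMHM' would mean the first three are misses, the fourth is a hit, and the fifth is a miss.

FIFO simulation (capacity=2):
  1. access 50: MISS. Cache (old->new): [50]
  2. access 72: MISS. Cache (old->new): [50 72]
  3. access 77: MISS, evict 50. Cache (old->new): [72 77]
  4. access 99: MISS, evict 72. Cache (old->new): [77 99]
  5. access 72: MISS, evict 77. Cache (old->new): [99 72]
  6. access 72: HIT. Cache (old->new): [99 72]
  7. access 77: MISS, evict 99. Cache (old->new): [72 77]
  8. access 77: HIT. Cache (old->new): [72 77]
  9. access 77: HIT. Cache (old->new): [72 77]
  10. access 77: HIT. Cache (old->new): [72 77]
  11. access 72: HIT. Cache (old->new): [72 77]
  12. access 77: HIT. Cache (old->new): [72 77]
  13. access 99: MISS, evict 72. Cache (old->new): [77 99]
  14. access 77: HIT. Cache (old->new): [77 99]
  15. access 77: HIT. Cache (old->new): [77 99]
  16. access 33: MISS, evict 77. Cache (old->new): [99 33]
Total: 8 hits, 8 misses, 6 evictions

Answer: MMMMMHMHHHHHMHHM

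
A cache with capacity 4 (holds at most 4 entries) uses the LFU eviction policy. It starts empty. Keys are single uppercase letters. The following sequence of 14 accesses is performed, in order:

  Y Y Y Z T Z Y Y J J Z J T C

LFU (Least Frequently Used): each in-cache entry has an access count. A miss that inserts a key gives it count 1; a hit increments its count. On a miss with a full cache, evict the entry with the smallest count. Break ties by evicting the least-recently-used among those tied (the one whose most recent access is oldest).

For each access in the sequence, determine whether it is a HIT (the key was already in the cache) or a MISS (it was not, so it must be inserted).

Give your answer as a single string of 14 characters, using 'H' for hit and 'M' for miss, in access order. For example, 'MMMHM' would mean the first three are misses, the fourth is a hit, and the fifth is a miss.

Answer: MHHMMHHHMHHHHM

Derivation:
LFU simulation (capacity=4):
  1. access Y: MISS. Cache: [Y(c=1)]
  2. access Y: HIT, count now 2. Cache: [Y(c=2)]
  3. access Y: HIT, count now 3. Cache: [Y(c=3)]
  4. access Z: MISS. Cache: [Z(c=1) Y(c=3)]
  5. access T: MISS. Cache: [Z(c=1) T(c=1) Y(c=3)]
  6. access Z: HIT, count now 2. Cache: [T(c=1) Z(c=2) Y(c=3)]
  7. access Y: HIT, count now 4. Cache: [T(c=1) Z(c=2) Y(c=4)]
  8. access Y: HIT, count now 5. Cache: [T(c=1) Z(c=2) Y(c=5)]
  9. access J: MISS. Cache: [T(c=1) J(c=1) Z(c=2) Y(c=5)]
  10. access J: HIT, count now 2. Cache: [T(c=1) Z(c=2) J(c=2) Y(c=5)]
  11. access Z: HIT, count now 3. Cache: [T(c=1) J(c=2) Z(c=3) Y(c=5)]
  12. access J: HIT, count now 3. Cache: [T(c=1) Z(c=3) J(c=3) Y(c=5)]
  13. access T: HIT, count now 2. Cache: [T(c=2) Z(c=3) J(c=3) Y(c=5)]
  14. access C: MISS, evict T(c=2). Cache: [C(c=1) Z(c=3) J(c=3) Y(c=5)]
Total: 9 hits, 5 misses, 1 evictions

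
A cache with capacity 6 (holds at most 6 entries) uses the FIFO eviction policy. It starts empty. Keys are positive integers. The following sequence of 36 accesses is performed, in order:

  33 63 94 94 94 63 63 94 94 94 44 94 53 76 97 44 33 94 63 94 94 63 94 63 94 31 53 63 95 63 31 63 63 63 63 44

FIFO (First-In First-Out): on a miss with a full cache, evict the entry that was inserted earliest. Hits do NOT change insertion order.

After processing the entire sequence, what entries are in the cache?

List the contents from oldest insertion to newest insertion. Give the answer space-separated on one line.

FIFO simulation (capacity=6):
  1. access 33: MISS. Cache (old->new): [33]
  2. access 63: MISS. Cache (old->new): [33 63]
  3. access 94: MISS. Cache (old->new): [33 63 94]
  4. access 94: HIT. Cache (old->new): [33 63 94]
  5. access 94: HIT. Cache (old->new): [33 63 94]
  6. access 63: HIT. Cache (old->new): [33 63 94]
  7. access 63: HIT. Cache (old->new): [33 63 94]
  8. access 94: HIT. Cache (old->new): [33 63 94]
  9. access 94: HIT. Cache (old->new): [33 63 94]
  10. access 94: HIT. Cache (old->new): [33 63 94]
  11. access 44: MISS. Cache (old->new): [33 63 94 44]
  12. access 94: HIT. Cache (old->new): [33 63 94 44]
  13. access 53: MISS. Cache (old->new): [33 63 94 44 53]
  14. access 76: MISS. Cache (old->new): [33 63 94 44 53 76]
  15. access 97: MISS, evict 33. Cache (old->new): [63 94 44 53 76 97]
  16. access 44: HIT. Cache (old->new): [63 94 44 53 76 97]
  17. access 33: MISS, evict 63. Cache (old->new): [94 44 53 76 97 33]
  18. access 94: HIT. Cache (old->new): [94 44 53 76 97 33]
  19. access 63: MISS, evict 94. Cache (old->new): [44 53 76 97 33 63]
  20. access 94: MISS, evict 44. Cache (old->new): [53 76 97 33 63 94]
  21. access 94: HIT. Cache (old->new): [53 76 97 33 63 94]
  22. access 63: HIT. Cache (old->new): [53 76 97 33 63 94]
  23. access 94: HIT. Cache (old->new): [53 76 97 33 63 94]
  24. access 63: HIT. Cache (old->new): [53 76 97 33 63 94]
  25. access 94: HIT. Cache (old->new): [53 76 97 33 63 94]
  26. access 31: MISS, evict 53. Cache (old->new): [76 97 33 63 94 31]
  27. access 53: MISS, evict 76. Cache (old->new): [97 33 63 94 31 53]
  28. access 63: HIT. Cache (old->new): [97 33 63 94 31 53]
  29. access 95: MISS, evict 97. Cache (old->new): [33 63 94 31 53 95]
  30. access 63: HIT. Cache (old->new): [33 63 94 31 53 95]
  31. access 31: HIT. Cache (old->new): [33 63 94 31 53 95]
  32. access 63: HIT. Cache (old->new): [33 63 94 31 53 95]
  33. access 63: HIT. Cache (old->new): [33 63 94 31 53 95]
  34. access 63: HIT. Cache (old->new): [33 63 94 31 53 95]
  35. access 63: HIT. Cache (old->new): [33 63 94 31 53 95]
  36. access 44: MISS, evict 33. Cache (old->new): [63 94 31 53 95 44]
Total: 22 hits, 14 misses, 8 evictions

Answer: 63 94 31 53 95 44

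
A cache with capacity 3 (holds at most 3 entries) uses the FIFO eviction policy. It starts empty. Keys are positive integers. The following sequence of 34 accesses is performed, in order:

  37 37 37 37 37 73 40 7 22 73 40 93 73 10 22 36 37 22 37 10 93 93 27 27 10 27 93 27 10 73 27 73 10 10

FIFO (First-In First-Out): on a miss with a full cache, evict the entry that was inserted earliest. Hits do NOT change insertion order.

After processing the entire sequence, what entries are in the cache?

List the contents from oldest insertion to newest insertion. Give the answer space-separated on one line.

Answer: 27 73 10

Derivation:
FIFO simulation (capacity=3):
  1. access 37: MISS. Cache (old->new): [37]
  2. access 37: HIT. Cache (old->new): [37]
  3. access 37: HIT. Cache (old->new): [37]
  4. access 37: HIT. Cache (old->new): [37]
  5. access 37: HIT. Cache (old->new): [37]
  6. access 73: MISS. Cache (old->new): [37 73]
  7. access 40: MISS. Cache (old->new): [37 73 40]
  8. access 7: MISS, evict 37. Cache (old->new): [73 40 7]
  9. access 22: MISS, evict 73. Cache (old->new): [40 7 22]
  10. access 73: MISS, evict 40. Cache (old->new): [7 22 73]
  11. access 40: MISS, evict 7. Cache (old->new): [22 73 40]
  12. access 93: MISS, evict 22. Cache (old->new): [73 40 93]
  13. access 73: HIT. Cache (old->new): [73 40 93]
  14. access 10: MISS, evict 73. Cache (old->new): [40 93 10]
  15. access 22: MISS, evict 40. Cache (old->new): [93 10 22]
  16. access 36: MISS, evict 93. Cache (old->new): [10 22 36]
  17. access 37: MISS, evict 10. Cache (old->new): [22 36 37]
  18. access 22: HIT. Cache (old->new): [22 36 37]
  19. access 37: HIT. Cache (old->new): [22 36 37]
  20. access 10: MISS, evict 22. Cache (old->new): [36 37 10]
  21. access 93: MISS, evict 36. Cache (old->new): [37 10 93]
  22. access 93: HIT. Cache (old->new): [37 10 93]
  23. access 27: MISS, evict 37. Cache (old->new): [10 93 27]
  24. access 27: HIT. Cache (old->new): [10 93 27]
  25. access 10: HIT. Cache (old->new): [10 93 27]
  26. access 27: HIT. Cache (old->new): [10 93 27]
  27. access 93: HIT. Cache (old->new): [10 93 27]
  28. access 27: HIT. Cache (old->new): [10 93 27]
  29. access 10: HIT. Cache (old->new): [10 93 27]
  30. access 73: MISS, evict 10. Cache (old->new): [93 27 73]
  31. access 27: HIT. Cache (old->new): [93 27 73]
  32. access 73: HIT. Cache (old->new): [93 27 73]
  33. access 10: MISS, evict 93. Cache (old->new): [27 73 10]
  34. access 10: HIT. Cache (old->new): [27 73 10]
Total: 17 hits, 17 misses, 14 evictions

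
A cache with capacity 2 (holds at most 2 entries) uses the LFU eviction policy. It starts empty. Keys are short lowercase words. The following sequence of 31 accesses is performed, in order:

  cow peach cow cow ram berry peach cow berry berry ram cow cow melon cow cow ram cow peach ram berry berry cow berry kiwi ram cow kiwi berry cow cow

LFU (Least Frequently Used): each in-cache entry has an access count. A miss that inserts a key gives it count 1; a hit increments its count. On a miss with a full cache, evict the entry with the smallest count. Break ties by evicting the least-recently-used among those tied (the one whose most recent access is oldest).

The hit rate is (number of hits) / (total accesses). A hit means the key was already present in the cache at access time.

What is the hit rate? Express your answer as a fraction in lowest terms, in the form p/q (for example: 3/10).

LFU simulation (capacity=2):
  1. access cow: MISS. Cache: [cow(c=1)]
  2. access peach: MISS. Cache: [cow(c=1) peach(c=1)]
  3. access cow: HIT, count now 2. Cache: [peach(c=1) cow(c=2)]
  4. access cow: HIT, count now 3. Cache: [peach(c=1) cow(c=3)]
  5. access ram: MISS, evict peach(c=1). Cache: [ram(c=1) cow(c=3)]
  6. access berry: MISS, evict ram(c=1). Cache: [berry(c=1) cow(c=3)]
  7. access peach: MISS, evict berry(c=1). Cache: [peach(c=1) cow(c=3)]
  8. access cow: HIT, count now 4. Cache: [peach(c=1) cow(c=4)]
  9. access berry: MISS, evict peach(c=1). Cache: [berry(c=1) cow(c=4)]
  10. access berry: HIT, count now 2. Cache: [berry(c=2) cow(c=4)]
  11. access ram: MISS, evict berry(c=2). Cache: [ram(c=1) cow(c=4)]
  12. access cow: HIT, count now 5. Cache: [ram(c=1) cow(c=5)]
  13. access cow: HIT, count now 6. Cache: [ram(c=1) cow(c=6)]
  14. access melon: MISS, evict ram(c=1). Cache: [melon(c=1) cow(c=6)]
  15. access cow: HIT, count now 7. Cache: [melon(c=1) cow(c=7)]
  16. access cow: HIT, count now 8. Cache: [melon(c=1) cow(c=8)]
  17. access ram: MISS, evict melon(c=1). Cache: [ram(c=1) cow(c=8)]
  18. access cow: HIT, count now 9. Cache: [ram(c=1) cow(c=9)]
  19. access peach: MISS, evict ram(c=1). Cache: [peach(c=1) cow(c=9)]
  20. access ram: MISS, evict peach(c=1). Cache: [ram(c=1) cow(c=9)]
  21. access berry: MISS, evict ram(c=1). Cache: [berry(c=1) cow(c=9)]
  22. access berry: HIT, count now 2. Cache: [berry(c=2) cow(c=9)]
  23. access cow: HIT, count now 10. Cache: [berry(c=2) cow(c=10)]
  24. access berry: HIT, count now 3. Cache: [berry(c=3) cow(c=10)]
  25. access kiwi: MISS, evict berry(c=3). Cache: [kiwi(c=1) cow(c=10)]
  26. access ram: MISS, evict kiwi(c=1). Cache: [ram(c=1) cow(c=10)]
  27. access cow: HIT, count now 11. Cache: [ram(c=1) cow(c=11)]
  28. access kiwi: MISS, evict ram(c=1). Cache: [kiwi(c=1) cow(c=11)]
  29. access berry: MISS, evict kiwi(c=1). Cache: [berry(c=1) cow(c=11)]
  30. access cow: HIT, count now 12. Cache: [berry(c=1) cow(c=12)]
  31. access cow: HIT, count now 13. Cache: [berry(c=1) cow(c=13)]
Total: 15 hits, 16 misses, 14 evictions

Hit rate = 15/31

Answer: 15/31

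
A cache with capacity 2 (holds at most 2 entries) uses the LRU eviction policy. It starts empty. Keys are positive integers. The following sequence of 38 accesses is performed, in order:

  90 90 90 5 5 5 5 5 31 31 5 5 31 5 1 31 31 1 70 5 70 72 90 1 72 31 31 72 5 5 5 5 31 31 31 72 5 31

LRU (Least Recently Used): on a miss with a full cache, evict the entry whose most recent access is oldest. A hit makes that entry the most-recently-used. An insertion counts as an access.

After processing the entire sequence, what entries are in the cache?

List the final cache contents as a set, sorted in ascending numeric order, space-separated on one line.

LRU simulation (capacity=2):
  1. access 90: MISS. Cache (LRU->MRU): [90]
  2. access 90: HIT. Cache (LRU->MRU): [90]
  3. access 90: HIT. Cache (LRU->MRU): [90]
  4. access 5: MISS. Cache (LRU->MRU): [90 5]
  5. access 5: HIT. Cache (LRU->MRU): [90 5]
  6. access 5: HIT. Cache (LRU->MRU): [90 5]
  7. access 5: HIT. Cache (LRU->MRU): [90 5]
  8. access 5: HIT. Cache (LRU->MRU): [90 5]
  9. access 31: MISS, evict 90. Cache (LRU->MRU): [5 31]
  10. access 31: HIT. Cache (LRU->MRU): [5 31]
  11. access 5: HIT. Cache (LRU->MRU): [31 5]
  12. access 5: HIT. Cache (LRU->MRU): [31 5]
  13. access 31: HIT. Cache (LRU->MRU): [5 31]
  14. access 5: HIT. Cache (LRU->MRU): [31 5]
  15. access 1: MISS, evict 31. Cache (LRU->MRU): [5 1]
  16. access 31: MISS, evict 5. Cache (LRU->MRU): [1 31]
  17. access 31: HIT. Cache (LRU->MRU): [1 31]
  18. access 1: HIT. Cache (LRU->MRU): [31 1]
  19. access 70: MISS, evict 31. Cache (LRU->MRU): [1 70]
  20. access 5: MISS, evict 1. Cache (LRU->MRU): [70 5]
  21. access 70: HIT. Cache (LRU->MRU): [5 70]
  22. access 72: MISS, evict 5. Cache (LRU->MRU): [70 72]
  23. access 90: MISS, evict 70. Cache (LRU->MRU): [72 90]
  24. access 1: MISS, evict 72. Cache (LRU->MRU): [90 1]
  25. access 72: MISS, evict 90. Cache (LRU->MRU): [1 72]
  26. access 31: MISS, evict 1. Cache (LRU->MRU): [72 31]
  27. access 31: HIT. Cache (LRU->MRU): [72 31]
  28. access 72: HIT. Cache (LRU->MRU): [31 72]
  29. access 5: MISS, evict 31. Cache (LRU->MRU): [72 5]
  30. access 5: HIT. Cache (LRU->MRU): [72 5]
  31. access 5: HIT. Cache (LRU->MRU): [72 5]
  32. access 5: HIT. Cache (LRU->MRU): [72 5]
  33. access 31: MISS, evict 72. Cache (LRU->MRU): [5 31]
  34. access 31: HIT. Cache (LRU->MRU): [5 31]
  35. access 31: HIT. Cache (LRU->MRU): [5 31]
  36. access 72: MISS, evict 5. Cache (LRU->MRU): [31 72]
  37. access 5: MISS, evict 31. Cache (LRU->MRU): [72 5]
  38. access 31: MISS, evict 72. Cache (LRU->MRU): [5 31]
Total: 21 hits, 17 misses, 15 evictions

Answer: 5 31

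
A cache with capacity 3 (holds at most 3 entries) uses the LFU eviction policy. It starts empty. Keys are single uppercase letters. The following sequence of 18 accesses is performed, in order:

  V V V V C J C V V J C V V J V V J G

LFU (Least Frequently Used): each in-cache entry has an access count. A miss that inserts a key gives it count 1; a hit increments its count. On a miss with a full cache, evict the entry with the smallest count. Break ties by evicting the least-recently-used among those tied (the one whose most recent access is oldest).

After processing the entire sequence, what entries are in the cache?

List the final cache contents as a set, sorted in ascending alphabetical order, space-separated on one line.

LFU simulation (capacity=3):
  1. access V: MISS. Cache: [V(c=1)]
  2. access V: HIT, count now 2. Cache: [V(c=2)]
  3. access V: HIT, count now 3. Cache: [V(c=3)]
  4. access V: HIT, count now 4. Cache: [V(c=4)]
  5. access C: MISS. Cache: [C(c=1) V(c=4)]
  6. access J: MISS. Cache: [C(c=1) J(c=1) V(c=4)]
  7. access C: HIT, count now 2. Cache: [J(c=1) C(c=2) V(c=4)]
  8. access V: HIT, count now 5. Cache: [J(c=1) C(c=2) V(c=5)]
  9. access V: HIT, count now 6. Cache: [J(c=1) C(c=2) V(c=6)]
  10. access J: HIT, count now 2. Cache: [C(c=2) J(c=2) V(c=6)]
  11. access C: HIT, count now 3. Cache: [J(c=2) C(c=3) V(c=6)]
  12. access V: HIT, count now 7. Cache: [J(c=2) C(c=3) V(c=7)]
  13. access V: HIT, count now 8. Cache: [J(c=2) C(c=3) V(c=8)]
  14. access J: HIT, count now 3. Cache: [C(c=3) J(c=3) V(c=8)]
  15. access V: HIT, count now 9. Cache: [C(c=3) J(c=3) V(c=9)]
  16. access V: HIT, count now 10. Cache: [C(c=3) J(c=3) V(c=10)]
  17. access J: HIT, count now 4. Cache: [C(c=3) J(c=4) V(c=10)]
  18. access G: MISS, evict C(c=3). Cache: [G(c=1) J(c=4) V(c=10)]
Total: 14 hits, 4 misses, 1 evictions

Answer: G J V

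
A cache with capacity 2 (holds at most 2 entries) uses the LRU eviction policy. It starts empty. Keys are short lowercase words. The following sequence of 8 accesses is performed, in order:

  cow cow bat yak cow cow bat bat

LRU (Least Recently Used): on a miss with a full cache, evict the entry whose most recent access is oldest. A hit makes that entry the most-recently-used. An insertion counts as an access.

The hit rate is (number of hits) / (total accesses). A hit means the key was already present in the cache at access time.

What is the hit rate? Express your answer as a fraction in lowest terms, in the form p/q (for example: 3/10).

Answer: 3/8

Derivation:
LRU simulation (capacity=2):
  1. access cow: MISS. Cache (LRU->MRU): [cow]
  2. access cow: HIT. Cache (LRU->MRU): [cow]
  3. access bat: MISS. Cache (LRU->MRU): [cow bat]
  4. access yak: MISS, evict cow. Cache (LRU->MRU): [bat yak]
  5. access cow: MISS, evict bat. Cache (LRU->MRU): [yak cow]
  6. access cow: HIT. Cache (LRU->MRU): [yak cow]
  7. access bat: MISS, evict yak. Cache (LRU->MRU): [cow bat]
  8. access bat: HIT. Cache (LRU->MRU): [cow bat]
Total: 3 hits, 5 misses, 3 evictions

Hit rate = 3/8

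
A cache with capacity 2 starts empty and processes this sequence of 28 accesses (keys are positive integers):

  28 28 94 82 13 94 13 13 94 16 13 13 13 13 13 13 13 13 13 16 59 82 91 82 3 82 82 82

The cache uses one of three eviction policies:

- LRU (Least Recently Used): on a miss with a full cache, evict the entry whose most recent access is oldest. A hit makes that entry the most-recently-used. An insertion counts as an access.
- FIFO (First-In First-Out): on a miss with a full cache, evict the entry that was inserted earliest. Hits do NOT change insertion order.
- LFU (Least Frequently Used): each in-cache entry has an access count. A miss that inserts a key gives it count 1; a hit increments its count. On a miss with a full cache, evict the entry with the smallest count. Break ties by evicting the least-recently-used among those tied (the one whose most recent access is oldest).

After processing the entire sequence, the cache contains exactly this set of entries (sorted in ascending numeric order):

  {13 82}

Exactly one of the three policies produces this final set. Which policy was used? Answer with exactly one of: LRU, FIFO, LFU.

Answer: LFU

Derivation:
Simulating under each policy and comparing final sets:
  LRU: final set = {3 82} -> differs
  FIFO: final set = {3 82} -> differs
  LFU: final set = {13 82} -> MATCHES target
Only LFU produces the target set.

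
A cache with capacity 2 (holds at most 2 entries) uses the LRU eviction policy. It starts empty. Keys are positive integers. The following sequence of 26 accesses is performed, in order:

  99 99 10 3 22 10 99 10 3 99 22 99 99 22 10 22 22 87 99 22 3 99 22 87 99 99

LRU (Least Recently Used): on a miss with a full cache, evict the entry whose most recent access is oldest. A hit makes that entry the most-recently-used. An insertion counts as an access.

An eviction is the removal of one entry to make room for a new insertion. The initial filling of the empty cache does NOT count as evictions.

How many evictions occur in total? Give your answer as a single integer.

LRU simulation (capacity=2):
  1. access 99: MISS. Cache (LRU->MRU): [99]
  2. access 99: HIT. Cache (LRU->MRU): [99]
  3. access 10: MISS. Cache (LRU->MRU): [99 10]
  4. access 3: MISS, evict 99. Cache (LRU->MRU): [10 3]
  5. access 22: MISS, evict 10. Cache (LRU->MRU): [3 22]
  6. access 10: MISS, evict 3. Cache (LRU->MRU): [22 10]
  7. access 99: MISS, evict 22. Cache (LRU->MRU): [10 99]
  8. access 10: HIT. Cache (LRU->MRU): [99 10]
  9. access 3: MISS, evict 99. Cache (LRU->MRU): [10 3]
  10. access 99: MISS, evict 10. Cache (LRU->MRU): [3 99]
  11. access 22: MISS, evict 3. Cache (LRU->MRU): [99 22]
  12. access 99: HIT. Cache (LRU->MRU): [22 99]
  13. access 99: HIT. Cache (LRU->MRU): [22 99]
  14. access 22: HIT. Cache (LRU->MRU): [99 22]
  15. access 10: MISS, evict 99. Cache (LRU->MRU): [22 10]
  16. access 22: HIT. Cache (LRU->MRU): [10 22]
  17. access 22: HIT. Cache (LRU->MRU): [10 22]
  18. access 87: MISS, evict 10. Cache (LRU->MRU): [22 87]
  19. access 99: MISS, evict 22. Cache (LRU->MRU): [87 99]
  20. access 22: MISS, evict 87. Cache (LRU->MRU): [99 22]
  21. access 3: MISS, evict 99. Cache (LRU->MRU): [22 3]
  22. access 99: MISS, evict 22. Cache (LRU->MRU): [3 99]
  23. access 22: MISS, evict 3. Cache (LRU->MRU): [99 22]
  24. access 87: MISS, evict 99. Cache (LRU->MRU): [22 87]
  25. access 99: MISS, evict 22. Cache (LRU->MRU): [87 99]
  26. access 99: HIT. Cache (LRU->MRU): [87 99]
Total: 8 hits, 18 misses, 16 evictions

Answer: 16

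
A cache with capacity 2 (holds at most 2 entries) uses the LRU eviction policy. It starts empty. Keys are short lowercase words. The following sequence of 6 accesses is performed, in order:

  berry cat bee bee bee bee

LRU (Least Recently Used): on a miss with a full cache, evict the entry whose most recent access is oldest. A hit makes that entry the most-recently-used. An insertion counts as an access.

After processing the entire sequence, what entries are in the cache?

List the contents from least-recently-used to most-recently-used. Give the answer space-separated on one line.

Answer: cat bee

Derivation:
LRU simulation (capacity=2):
  1. access berry: MISS. Cache (LRU->MRU): [berry]
  2. access cat: MISS. Cache (LRU->MRU): [berry cat]
  3. access bee: MISS, evict berry. Cache (LRU->MRU): [cat bee]
  4. access bee: HIT. Cache (LRU->MRU): [cat bee]
  5. access bee: HIT. Cache (LRU->MRU): [cat bee]
  6. access bee: HIT. Cache (LRU->MRU): [cat bee]
Total: 3 hits, 3 misses, 1 evictions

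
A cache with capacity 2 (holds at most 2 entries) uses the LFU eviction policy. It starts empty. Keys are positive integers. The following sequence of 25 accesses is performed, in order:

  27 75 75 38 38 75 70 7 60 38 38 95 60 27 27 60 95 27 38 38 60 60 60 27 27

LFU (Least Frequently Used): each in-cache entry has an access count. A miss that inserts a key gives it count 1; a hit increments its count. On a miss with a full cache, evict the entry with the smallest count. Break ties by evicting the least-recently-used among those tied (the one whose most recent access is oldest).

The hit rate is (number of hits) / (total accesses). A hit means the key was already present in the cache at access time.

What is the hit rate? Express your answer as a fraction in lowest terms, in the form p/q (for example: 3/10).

Answer: 9/25

Derivation:
LFU simulation (capacity=2):
  1. access 27: MISS. Cache: [27(c=1)]
  2. access 75: MISS. Cache: [27(c=1) 75(c=1)]
  3. access 75: HIT, count now 2. Cache: [27(c=1) 75(c=2)]
  4. access 38: MISS, evict 27(c=1). Cache: [38(c=1) 75(c=2)]
  5. access 38: HIT, count now 2. Cache: [75(c=2) 38(c=2)]
  6. access 75: HIT, count now 3. Cache: [38(c=2) 75(c=3)]
  7. access 70: MISS, evict 38(c=2). Cache: [70(c=1) 75(c=3)]
  8. access 7: MISS, evict 70(c=1). Cache: [7(c=1) 75(c=3)]
  9. access 60: MISS, evict 7(c=1). Cache: [60(c=1) 75(c=3)]
  10. access 38: MISS, evict 60(c=1). Cache: [38(c=1) 75(c=3)]
  11. access 38: HIT, count now 2. Cache: [38(c=2) 75(c=3)]
  12. access 95: MISS, evict 38(c=2). Cache: [95(c=1) 75(c=3)]
  13. access 60: MISS, evict 95(c=1). Cache: [60(c=1) 75(c=3)]
  14. access 27: MISS, evict 60(c=1). Cache: [27(c=1) 75(c=3)]
  15. access 27: HIT, count now 2. Cache: [27(c=2) 75(c=3)]
  16. access 60: MISS, evict 27(c=2). Cache: [60(c=1) 75(c=3)]
  17. access 95: MISS, evict 60(c=1). Cache: [95(c=1) 75(c=3)]
  18. access 27: MISS, evict 95(c=1). Cache: [27(c=1) 75(c=3)]
  19. access 38: MISS, evict 27(c=1). Cache: [38(c=1) 75(c=3)]
  20. access 38: HIT, count now 2. Cache: [38(c=2) 75(c=3)]
  21. access 60: MISS, evict 38(c=2). Cache: [60(c=1) 75(c=3)]
  22. access 60: HIT, count now 2. Cache: [60(c=2) 75(c=3)]
  23. access 60: HIT, count now 3. Cache: [75(c=3) 60(c=3)]
  24. access 27: MISS, evict 75(c=3). Cache: [27(c=1) 60(c=3)]
  25. access 27: HIT, count now 2. Cache: [27(c=2) 60(c=3)]
Total: 9 hits, 16 misses, 14 evictions

Hit rate = 9/25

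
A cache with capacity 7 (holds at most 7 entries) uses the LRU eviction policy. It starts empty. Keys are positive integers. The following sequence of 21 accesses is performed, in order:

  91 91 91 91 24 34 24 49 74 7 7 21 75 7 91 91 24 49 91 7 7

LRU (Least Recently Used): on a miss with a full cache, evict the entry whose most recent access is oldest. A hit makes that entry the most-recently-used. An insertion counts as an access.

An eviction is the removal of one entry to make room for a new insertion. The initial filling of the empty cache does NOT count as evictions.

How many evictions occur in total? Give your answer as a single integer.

LRU simulation (capacity=7):
  1. access 91: MISS. Cache (LRU->MRU): [91]
  2. access 91: HIT. Cache (LRU->MRU): [91]
  3. access 91: HIT. Cache (LRU->MRU): [91]
  4. access 91: HIT. Cache (LRU->MRU): [91]
  5. access 24: MISS. Cache (LRU->MRU): [91 24]
  6. access 34: MISS. Cache (LRU->MRU): [91 24 34]
  7. access 24: HIT. Cache (LRU->MRU): [91 34 24]
  8. access 49: MISS. Cache (LRU->MRU): [91 34 24 49]
  9. access 74: MISS. Cache (LRU->MRU): [91 34 24 49 74]
  10. access 7: MISS. Cache (LRU->MRU): [91 34 24 49 74 7]
  11. access 7: HIT. Cache (LRU->MRU): [91 34 24 49 74 7]
  12. access 21: MISS. Cache (LRU->MRU): [91 34 24 49 74 7 21]
  13. access 75: MISS, evict 91. Cache (LRU->MRU): [34 24 49 74 7 21 75]
  14. access 7: HIT. Cache (LRU->MRU): [34 24 49 74 21 75 7]
  15. access 91: MISS, evict 34. Cache (LRU->MRU): [24 49 74 21 75 7 91]
  16. access 91: HIT. Cache (LRU->MRU): [24 49 74 21 75 7 91]
  17. access 24: HIT. Cache (LRU->MRU): [49 74 21 75 7 91 24]
  18. access 49: HIT. Cache (LRU->MRU): [74 21 75 7 91 24 49]
  19. access 91: HIT. Cache (LRU->MRU): [74 21 75 7 24 49 91]
  20. access 7: HIT. Cache (LRU->MRU): [74 21 75 24 49 91 7]
  21. access 7: HIT. Cache (LRU->MRU): [74 21 75 24 49 91 7]
Total: 12 hits, 9 misses, 2 evictions

Answer: 2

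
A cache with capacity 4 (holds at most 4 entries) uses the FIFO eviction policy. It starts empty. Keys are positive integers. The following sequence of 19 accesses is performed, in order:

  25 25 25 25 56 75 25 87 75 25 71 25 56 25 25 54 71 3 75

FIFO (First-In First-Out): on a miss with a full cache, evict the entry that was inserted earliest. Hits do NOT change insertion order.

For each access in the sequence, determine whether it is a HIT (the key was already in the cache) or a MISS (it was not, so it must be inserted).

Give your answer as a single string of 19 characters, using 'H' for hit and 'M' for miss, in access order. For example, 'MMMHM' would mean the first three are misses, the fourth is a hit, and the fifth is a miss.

FIFO simulation (capacity=4):
  1. access 25: MISS. Cache (old->new): [25]
  2. access 25: HIT. Cache (old->new): [25]
  3. access 25: HIT. Cache (old->new): [25]
  4. access 25: HIT. Cache (old->new): [25]
  5. access 56: MISS. Cache (old->new): [25 56]
  6. access 75: MISS. Cache (old->new): [25 56 75]
  7. access 25: HIT. Cache (old->new): [25 56 75]
  8. access 87: MISS. Cache (old->new): [25 56 75 87]
  9. access 75: HIT. Cache (old->new): [25 56 75 87]
  10. access 25: HIT. Cache (old->new): [25 56 75 87]
  11. access 71: MISS, evict 25. Cache (old->new): [56 75 87 71]
  12. access 25: MISS, evict 56. Cache (old->new): [75 87 71 25]
  13. access 56: MISS, evict 75. Cache (old->new): [87 71 25 56]
  14. access 25: HIT. Cache (old->new): [87 71 25 56]
  15. access 25: HIT. Cache (old->new): [87 71 25 56]
  16. access 54: MISS, evict 87. Cache (old->new): [71 25 56 54]
  17. access 71: HIT. Cache (old->new): [71 25 56 54]
  18. access 3: MISS, evict 71. Cache (old->new): [25 56 54 3]
  19. access 75: MISS, evict 25. Cache (old->new): [56 54 3 75]
Total: 9 hits, 10 misses, 6 evictions

Answer: MHHHMMHMHHMMMHHMHMM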